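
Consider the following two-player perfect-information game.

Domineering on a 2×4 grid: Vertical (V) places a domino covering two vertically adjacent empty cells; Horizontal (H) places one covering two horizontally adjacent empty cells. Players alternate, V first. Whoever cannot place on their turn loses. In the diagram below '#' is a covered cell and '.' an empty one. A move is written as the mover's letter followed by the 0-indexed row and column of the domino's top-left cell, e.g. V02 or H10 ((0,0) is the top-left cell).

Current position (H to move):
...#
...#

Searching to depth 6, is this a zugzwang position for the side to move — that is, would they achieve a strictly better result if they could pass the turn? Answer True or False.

[...#/...#] H move#1: H00:+1/##.#/...#*, H01:+1/.###/...#, H10:+1/...#/##.#, H11:+1/...#/.###
[##.#/...#] V move#2: V02:-1/####/..##*
[####/..##] H move#3: H10:+1/####/####*
[####/####] end (terminal -1, V#4); searched ...#/...# to 6
pass branch (V moves first from the same position):
  | [...#/...#] V move#1: V00:-1/#..#/#..#, V01:+1/.#.#/.#.#*, V02:-1/..##/..##
  | [.#.#/.#.#] end (terminal -1, H#2); searched ...#/...# to 6
H moving scores +1; H passing scores -1

zugzwang(...#/...#, H) = False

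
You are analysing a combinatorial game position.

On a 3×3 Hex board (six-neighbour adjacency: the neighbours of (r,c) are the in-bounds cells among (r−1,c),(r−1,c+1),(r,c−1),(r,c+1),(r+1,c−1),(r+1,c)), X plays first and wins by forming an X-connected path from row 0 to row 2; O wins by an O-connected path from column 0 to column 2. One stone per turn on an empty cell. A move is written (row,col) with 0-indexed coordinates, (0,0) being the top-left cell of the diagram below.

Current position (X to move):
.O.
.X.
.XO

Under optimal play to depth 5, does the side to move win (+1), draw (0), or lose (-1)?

value(.O./.X./.XO, X) = +1

ply 1, X at .O./.X./.XO | (0,0)=+1→XO./.X./.XO*; (0,2)=+1→.OX/.X./.XO; (1,0)=+1→.O./XX./.XO; (1,2)=-1→.O./.XX/.XO; (2,0)=-1→.O./.X./XXO
ply 2, O at XO./.X./.XO | (0,2)=-1→XOO/.X./.XO*; (1,0)=-1→XO./OX./.XO; (1,2)=-1→XO./.XO/.XO; (2,0)=-1→XO./.X./OXO
ply 3, X at XOO/.X./.XO | (1,0)=+1→XOO/XX./.XO*; (1,2)=-1→XOO/.XX/.XO; (2,0)=-1→XOO/.X./XXO
ply 4: XOO/XX./.XO is terminal -1 (O); from .O./.X./.XO depth 5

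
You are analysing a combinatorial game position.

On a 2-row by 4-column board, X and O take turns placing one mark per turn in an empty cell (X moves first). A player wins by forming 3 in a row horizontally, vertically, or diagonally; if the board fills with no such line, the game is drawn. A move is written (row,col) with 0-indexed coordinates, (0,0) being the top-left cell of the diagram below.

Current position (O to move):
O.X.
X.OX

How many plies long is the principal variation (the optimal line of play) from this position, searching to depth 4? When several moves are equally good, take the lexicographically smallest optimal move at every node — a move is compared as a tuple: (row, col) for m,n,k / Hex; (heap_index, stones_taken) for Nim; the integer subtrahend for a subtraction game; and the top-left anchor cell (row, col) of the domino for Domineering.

PV length from [O.X./X.OX]: 3 plies

ply 1, O at O.X./X.OX | (0,1)=+0→OOX./X.OX*; (0,3)=+0→O.XO/X.OX; (1,1)=+0→O.X./XOOX
ply 2, X at OOX./X.OX | (0,3)=+0→OOXX/X.OX*; (1,1)=+0→OOX./XXOX
ply 3, O at OOXX/X.OX | (1,1)=+0→OOXX/XOOX*
ply 4: OOXX/XOOX is terminal +0 (X); from O.X./X.OX depth 4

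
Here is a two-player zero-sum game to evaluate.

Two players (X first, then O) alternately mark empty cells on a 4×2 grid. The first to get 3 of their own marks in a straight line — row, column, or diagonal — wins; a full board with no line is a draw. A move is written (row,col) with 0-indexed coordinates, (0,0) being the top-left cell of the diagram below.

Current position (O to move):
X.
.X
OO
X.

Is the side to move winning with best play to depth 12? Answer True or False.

O winning at [X./.X/OO/X.]: False

ply 1, O at X./.X/OO/X. | (0,1)=+0→XO/.X/OO/X.*; (1,0)=+0→X./OX/OO/X.; (3,1)=+0→X./.X/OO/XO
ply 2, X at XO/.X/OO/X. | (1,0)=+0→XO/XX/OO/X.*; (3,1)=+0→XO/.X/OO/XX
ply 3, O at XO/XX/OO/X. | (3,1)=+0→XO/XX/OO/XO*
ply 4: XO/XX/OO/XO is terminal +0 (X); from X./.X/OO/X. depth 12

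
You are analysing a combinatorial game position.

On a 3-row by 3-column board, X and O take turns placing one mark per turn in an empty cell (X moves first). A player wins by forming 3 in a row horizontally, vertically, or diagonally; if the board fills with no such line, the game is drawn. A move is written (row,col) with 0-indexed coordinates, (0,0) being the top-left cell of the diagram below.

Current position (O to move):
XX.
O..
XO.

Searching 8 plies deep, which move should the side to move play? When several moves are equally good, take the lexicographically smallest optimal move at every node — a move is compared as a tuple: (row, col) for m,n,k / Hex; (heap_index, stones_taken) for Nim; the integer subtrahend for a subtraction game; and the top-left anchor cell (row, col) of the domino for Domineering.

p1 O@[XX./O../XO.]: (0,2)[XXO/O../XO.]+0* (1,1)[XX./OO./XO.]-1 (1,2)[XX./O.O/XO.]-1 (2,2)[XX./O../XOO]-1
p2 X@[XXO/O../XO.]: (1,1)[XXO/OX./XO.]+0* (1,2)[XXO/O.X/XO.]+0 (2,2)[XXO/O../XOX]+0
p3 O@[XXO/OX./XO.]: (1,2)[XXO/OXO/XO.]-1 (2,2)[XXO/OX./XOO]+0*
p4 X@[XXO/OX./XOO]: (1,2)[XXO/OXX/XOO]+0*
p5 O@[XXO/OXX/XOO] terminal +0; root [XX./O../XO.] d8

O's best at [XX./O../XO.]: (0,2)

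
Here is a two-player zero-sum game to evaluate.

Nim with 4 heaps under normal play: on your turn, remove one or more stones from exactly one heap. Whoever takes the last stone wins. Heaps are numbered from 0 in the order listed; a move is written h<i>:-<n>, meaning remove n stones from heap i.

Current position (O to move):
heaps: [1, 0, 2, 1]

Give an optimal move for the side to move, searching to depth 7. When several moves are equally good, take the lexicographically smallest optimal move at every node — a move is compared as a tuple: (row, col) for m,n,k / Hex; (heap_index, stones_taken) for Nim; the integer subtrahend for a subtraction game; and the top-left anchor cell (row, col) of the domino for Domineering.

ply 1, O at (1,0,2,1) | h0:-1=-1→(0,0,2,1); h2:-1=-1→(1,0,1,1); h2:-2=+1→(1,0,0,1)*; h3:-1=-1→(1,0,2,0)
ply 2, X at (1,0,0,1) | h0:-1=-1→(0,0,0,1)*; h3:-1=-1→(1,0,0,0)
ply 3, O at (0,0,0,1) | h3:-1=+1→(0,0,0,0)*
ply 4: (0,0,0,0) is terminal -1 (X); from (1,0,2,1) depth 7

O's best at [(1,0,2,1)]: h2:-2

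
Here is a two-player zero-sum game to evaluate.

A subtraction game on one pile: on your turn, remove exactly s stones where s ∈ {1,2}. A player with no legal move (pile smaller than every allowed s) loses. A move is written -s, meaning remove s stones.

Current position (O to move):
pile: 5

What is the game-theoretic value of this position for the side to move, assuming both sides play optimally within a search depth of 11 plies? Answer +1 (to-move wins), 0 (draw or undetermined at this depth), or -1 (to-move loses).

value(5, O) = +1

p1 O@[5]: -1[4]-1 -2[3]+1*
p2 X@[3]: -1[2]-1* -2[1]-1
p3 O@[2]: -1[1]-1 -2[0]+1*
p4 X@[0] terminal -1; root [5] d11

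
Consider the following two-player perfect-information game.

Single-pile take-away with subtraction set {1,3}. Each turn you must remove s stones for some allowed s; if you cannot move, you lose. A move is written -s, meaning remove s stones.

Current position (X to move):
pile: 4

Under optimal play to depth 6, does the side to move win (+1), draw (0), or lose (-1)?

p1 X@[4]: -1[3]-1* -3[1]-1
p2 O@[3]: -1[2]+1* -3[0]+1
p3 X@[2]: -1[1]-1*
p4 O@[1]: -1[0]+1*
p5 X@[0] terminal -1; root [4] d6

value(4, X) = -1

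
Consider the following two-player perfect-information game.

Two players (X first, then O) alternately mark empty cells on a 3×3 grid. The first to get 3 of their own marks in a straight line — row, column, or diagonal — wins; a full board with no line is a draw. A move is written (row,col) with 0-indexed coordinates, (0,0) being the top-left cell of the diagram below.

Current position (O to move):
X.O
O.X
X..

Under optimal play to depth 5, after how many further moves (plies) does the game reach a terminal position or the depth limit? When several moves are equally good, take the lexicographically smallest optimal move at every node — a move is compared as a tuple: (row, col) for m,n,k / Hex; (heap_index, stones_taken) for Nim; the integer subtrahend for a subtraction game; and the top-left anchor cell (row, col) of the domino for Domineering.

PV length from [X.O/O.X/X..]: 4 plies

ply 1, O at X.O/O.X/X.. | (0,1)=-1→XOO/O.X/X..; (1,1)=+0→X.O/OOX/X..*; (2,1)=+0→X.O/O.X/XO.; (2,2)=+0→X.O/O.X/X.O
ply 2, X at X.O/OOX/X.. | (0,1)=+0→XXO/OOX/X..*; (2,1)=+0→X.O/OOX/XX.; (2,2)=+0→X.O/OOX/X.X
ply 3, O at XXO/OOX/X.. | (2,1)=+0→XXO/OOX/XO.*; (2,2)=+0→XXO/OOX/X.O
ply 4, X at XXO/OOX/XO. | (2,2)=+0→XXO/OOX/XOX*
ply 5: XXO/OOX/XOX is terminal +0 (O); from X.O/O.X/X.. depth 5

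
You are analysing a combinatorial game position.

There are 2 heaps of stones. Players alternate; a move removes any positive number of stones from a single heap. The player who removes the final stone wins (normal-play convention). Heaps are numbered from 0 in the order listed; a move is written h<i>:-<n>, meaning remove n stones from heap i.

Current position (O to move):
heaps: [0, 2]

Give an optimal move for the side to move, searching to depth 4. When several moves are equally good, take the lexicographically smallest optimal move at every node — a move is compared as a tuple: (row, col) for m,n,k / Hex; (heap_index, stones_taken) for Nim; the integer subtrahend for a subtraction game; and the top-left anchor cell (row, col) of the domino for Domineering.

O's best at [(0,2)]: h1:-2

[(0,2)] O move#1: h1:-1:-1/(0,1), h1:-2:+1/(0,0)*
[(0,0)] end (terminal -1, X#2); searched (0,2) to 4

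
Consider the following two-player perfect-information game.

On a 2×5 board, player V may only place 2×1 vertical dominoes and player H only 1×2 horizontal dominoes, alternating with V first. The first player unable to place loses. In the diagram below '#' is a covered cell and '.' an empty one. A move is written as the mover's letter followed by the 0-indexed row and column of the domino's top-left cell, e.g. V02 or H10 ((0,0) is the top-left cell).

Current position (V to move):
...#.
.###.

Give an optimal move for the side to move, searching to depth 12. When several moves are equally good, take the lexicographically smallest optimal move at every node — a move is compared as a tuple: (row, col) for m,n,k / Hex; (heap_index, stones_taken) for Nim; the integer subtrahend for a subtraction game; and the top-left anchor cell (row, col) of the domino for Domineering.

[...#./.###.] V move#1: V00:+1/#..#./####.*, V04:-1/...##/.####
[#..#./####.] H move#2: H01:-1/####./####.*
[####./####.] V move#3: V04:+1/#####/#####*
[#####/#####] end (terminal -1, H#4); searched ...#./.###. to 12

V's best at [...#./.###.]: V00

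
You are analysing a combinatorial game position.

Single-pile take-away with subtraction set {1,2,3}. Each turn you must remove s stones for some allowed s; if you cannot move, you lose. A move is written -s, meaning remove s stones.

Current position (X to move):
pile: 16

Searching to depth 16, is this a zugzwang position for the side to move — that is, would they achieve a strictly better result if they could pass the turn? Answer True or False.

zugzwang(16, X) = True

[16] X move#1: -1:-1/15*, -2:-1/14, -3:-1/13
[15] O move#2: -1:-1/14, -2:-1/13, -3:+1/12*
[12] X move#3: -1:-1/11*, -2:-1/10, -3:-1/9
[11] O move#4: -1:-1/10, -2:-1/9, -3:+1/8*
[8] X move#5: -1:-1/7*, -2:-1/6, -3:-1/5
[7] O move#6: -1:-1/6, -2:-1/5, -3:+1/4*
[4] X move#7: -1:-1/3*, -2:-1/2, -3:-1/1
[3] O move#8: -1:-1/2, -2:-1/1, -3:+1/0*
[0] end (terminal -1, X#9); searched 16 to 16
suppose X passes — search the same position with O to move:
pass> [16] O move#1: -1:-1/15*, -2:-1/14, -3:-1/13
pass> [15] X move#2: -1:-1/14, -2:-1/13, -3:+1/12*
pass> [12] O move#3: -1:-1/11*, -2:-1/10, -3:-1/9
pass> [11] X move#4: -1:-1/10, -2:-1/9, -3:+1/8*
pass> [8] O move#5: -1:-1/7*, -2:-1/6, -3:-1/5
pass> [7] X move#6: -1:-1/6, -2:-1/5, -3:+1/4*
pass> [4] O move#7: -1:-1/3*, -2:-1/2, -3:-1/1
pass> [3] X move#8: -1:-1/2, -2:-1/1, -3:+1/0*
pass> [0] end (terminal -1, O#9); searched 16 to 16
for X: play -1, pass +1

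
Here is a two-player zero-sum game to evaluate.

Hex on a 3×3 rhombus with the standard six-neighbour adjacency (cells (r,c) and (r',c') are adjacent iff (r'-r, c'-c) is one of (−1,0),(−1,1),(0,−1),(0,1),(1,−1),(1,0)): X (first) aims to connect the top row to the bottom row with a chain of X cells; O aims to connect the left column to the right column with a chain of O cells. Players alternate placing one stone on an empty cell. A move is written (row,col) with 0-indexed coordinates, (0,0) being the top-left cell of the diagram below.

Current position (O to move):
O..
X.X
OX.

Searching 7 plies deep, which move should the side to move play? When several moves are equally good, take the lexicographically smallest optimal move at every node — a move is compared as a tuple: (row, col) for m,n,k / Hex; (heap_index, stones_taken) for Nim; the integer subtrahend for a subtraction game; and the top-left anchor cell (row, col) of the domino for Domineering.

O's best at [O../X.X/OX.]: (0,2)

[O../X.X/OX.] O move#1: (0,1):-1/OO./X.X/OX., (0,2):+1/O.O/X.X/OX.*, (1,1):-1/O../XOX/OX., (2,2):-1/O../X.X/OXO
[O.O/X.X/OX.] X move#2: (0,1):-1/OXO/X.X/OX.*, (1,1):-1/O.O/XXX/OX., (2,2):-1/O.O/X.X/OXX
[OXO/X.X/OX.] O move#3: (1,1):+1/OXO/XOX/OX.*, (2,2):-1/OXO/X.X/OXO
[OXO/XOX/OX.] end (terminal -1, X#4); searched O../X.X/OX. to 7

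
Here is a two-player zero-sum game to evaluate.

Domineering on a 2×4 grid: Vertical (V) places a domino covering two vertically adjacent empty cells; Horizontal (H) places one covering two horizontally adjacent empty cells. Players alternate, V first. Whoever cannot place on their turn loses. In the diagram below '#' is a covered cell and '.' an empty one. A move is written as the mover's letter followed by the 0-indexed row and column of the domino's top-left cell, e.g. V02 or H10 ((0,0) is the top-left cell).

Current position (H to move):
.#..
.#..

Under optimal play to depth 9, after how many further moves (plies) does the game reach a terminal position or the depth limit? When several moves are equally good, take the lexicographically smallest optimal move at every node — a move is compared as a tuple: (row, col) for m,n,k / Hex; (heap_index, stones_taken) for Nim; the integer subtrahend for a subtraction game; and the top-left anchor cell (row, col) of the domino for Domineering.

p1 H@[.#../.#..]: H02[.###/.#..]+1* H12[.#../.###]+1
p2 V@[.###/.#..]: V00[####/##..]-1*
p3 H@[####/##..]: H12[####/####]+1*
p4 V@[####/####] terminal -1; root [.#../.#..] d9

PV length from [.#../.#..]: 3 plies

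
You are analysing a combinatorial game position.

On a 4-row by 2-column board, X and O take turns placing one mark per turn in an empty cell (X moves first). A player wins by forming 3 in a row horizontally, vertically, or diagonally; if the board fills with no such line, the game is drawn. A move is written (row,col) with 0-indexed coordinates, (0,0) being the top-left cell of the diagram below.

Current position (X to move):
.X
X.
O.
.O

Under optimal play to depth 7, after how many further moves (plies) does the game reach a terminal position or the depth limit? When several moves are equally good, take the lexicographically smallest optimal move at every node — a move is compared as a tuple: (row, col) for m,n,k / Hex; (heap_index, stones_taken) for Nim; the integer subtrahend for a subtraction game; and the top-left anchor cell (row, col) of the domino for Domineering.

p1 X@[.X/X./O./.O]: (0,0)[XX/X./O./.O]+0* (1,1)[.X/XX/O./.O]+0 (2,1)[.X/X./OX/.O]+0 (3,0)[.X/X./O./XO]+0
p2 O@[XX/X./O./.O]: (1,1)[XX/XO/O./.O]+0* (2,1)[XX/X./OO/.O]+0 (3,0)[XX/X./O./OO]+0
p3 X@[XX/XO/O./.O]: (2,1)[XX/XO/OX/.O]+0* (3,0)[XX/XO/O./XO]-1
p4 O@[XX/XO/OX/.O]: (3,0)[XX/XO/OX/OO]+0*
p5 X@[XX/XO/OX/OO] terminal +0; root [.X/X./O./.O] d7

PV length from [.X/X./O./.O]: 4 plies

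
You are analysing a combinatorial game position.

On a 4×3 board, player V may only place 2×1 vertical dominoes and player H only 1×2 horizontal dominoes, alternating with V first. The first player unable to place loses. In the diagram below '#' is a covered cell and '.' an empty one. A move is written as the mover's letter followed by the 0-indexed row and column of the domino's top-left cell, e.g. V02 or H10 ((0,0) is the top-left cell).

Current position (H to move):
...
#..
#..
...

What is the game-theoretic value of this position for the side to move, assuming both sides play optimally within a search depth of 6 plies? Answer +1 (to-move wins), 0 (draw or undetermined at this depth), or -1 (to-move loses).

value(.../#../#../..., H) = -1

[.../#../#../...] H move#1: H00:-1/##./#../#../...*, H01:-1/.##/#../#../..., H11:-1/.../###/#../..., H21:-1/.../#../###/..., H30:-1/.../#../#../##., H31:-1/.../#../#../.##
[##./#../#../...] V move#2: V02:-1/###/#.#/#../..., V11:+1/##./##./##./...*, V12:+1/##./#.#/#.#/..., V21:+1/##./#../##./.#., V22:+1/##./#../#.#/..#
[##./##./##./...] H move#3: H30:-1/##./##./##./##.*, H31:-1/##./##./##./.##
[##./##./##./##.] V move#4: V02:+1/###/###/##./##.*, V12:+1/##./###/###/##., V22:+1/##./##./###/###
[###/###/##./##.] end (terminal -1, H#5); searched .../#../#../... to 6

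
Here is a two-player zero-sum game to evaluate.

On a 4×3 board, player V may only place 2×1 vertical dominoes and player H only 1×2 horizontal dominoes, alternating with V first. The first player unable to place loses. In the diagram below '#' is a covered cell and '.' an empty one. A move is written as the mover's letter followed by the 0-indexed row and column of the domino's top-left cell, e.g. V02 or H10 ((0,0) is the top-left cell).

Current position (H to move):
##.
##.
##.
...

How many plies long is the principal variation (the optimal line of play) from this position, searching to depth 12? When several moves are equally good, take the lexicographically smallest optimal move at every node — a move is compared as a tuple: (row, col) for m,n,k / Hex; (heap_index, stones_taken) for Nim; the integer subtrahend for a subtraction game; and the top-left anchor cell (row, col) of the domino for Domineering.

PV length from [##./##./##./...]: 2 plies

ply 1, H at ##./##./##./... | H30=-1→##./##./##./##.*; H31=-1→##./##./##./.##
ply 2, V at ##./##./##./##. | V02=+1→###/###/##./##.*; V12=+1→##./###/###/##.; V22=+1→##./##./###/###
ply 3: ###/###/##./##. is terminal -1 (H); from ##./##./##./... depth 12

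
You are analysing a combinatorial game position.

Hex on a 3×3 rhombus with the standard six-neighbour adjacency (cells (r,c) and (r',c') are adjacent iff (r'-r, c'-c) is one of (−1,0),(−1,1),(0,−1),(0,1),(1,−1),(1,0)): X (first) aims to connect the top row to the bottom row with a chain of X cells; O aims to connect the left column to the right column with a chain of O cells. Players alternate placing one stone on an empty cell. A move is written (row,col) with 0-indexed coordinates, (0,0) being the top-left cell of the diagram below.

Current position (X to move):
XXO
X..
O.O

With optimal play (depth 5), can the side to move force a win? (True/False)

p1 X@[XXO/X../O.O]: (1,1)[XXO/XX./O.O]-1* (1,2)[XXO/X.X/O.O]-1 (2,1)[XXO/X../OXO]-1
p2 O@[XXO/XX./O.O]: (1,2)[XXO/XXO/O.O]-1 (2,1)[XXO/XX./OOO]+1*
p3 X@[XXO/XX./OOO] terminal -1; root [XXO/X../O.O] d5

X winning at [XXO/X../O.O]: False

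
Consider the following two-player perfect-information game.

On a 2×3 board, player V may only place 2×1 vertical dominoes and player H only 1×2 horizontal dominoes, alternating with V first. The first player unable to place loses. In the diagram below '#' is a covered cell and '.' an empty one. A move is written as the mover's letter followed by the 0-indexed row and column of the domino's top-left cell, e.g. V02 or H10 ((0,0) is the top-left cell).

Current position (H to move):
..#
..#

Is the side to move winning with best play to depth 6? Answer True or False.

H winning at [..#/..#]: True

p1 H@[..#/..#]: H00[###/..#]+1* H10[..#/###]+1
p2 V@[###/..#] terminal -1; root [..#/..#] d6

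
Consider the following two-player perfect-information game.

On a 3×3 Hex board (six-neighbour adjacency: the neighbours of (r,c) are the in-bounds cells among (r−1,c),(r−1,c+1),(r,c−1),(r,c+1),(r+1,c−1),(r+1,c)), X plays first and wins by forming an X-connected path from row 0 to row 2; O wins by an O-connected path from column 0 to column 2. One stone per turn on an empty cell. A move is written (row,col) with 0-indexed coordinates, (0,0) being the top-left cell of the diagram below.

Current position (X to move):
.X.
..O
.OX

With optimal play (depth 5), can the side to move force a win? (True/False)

X winning at [.X./..O/.OX]: True

ply 1, X at .X./..O/.OX | (0,0)=-1→XX./..O/.OX; (0,2)=-1→.XX/..O/.OX; (1,0)=-1→.X./X.O/.OX; (1,1)=-1→.X./.XO/.OX; (2,0)=+1→.X./..O/XOX*
ply 2, O at .X./..O/XOX | (0,0)=-1→OX./..O/XOX*; (0,2)=-1→.XO/..O/XOX; (1,0)=-1→.X./O.O/XOX; (1,1)=-1→.X./.OO/XOX
ply 3, X at OX./..O/XOX | (0,2)=+1→OXX/..O/XOX*; (1,0)=+1→OX./X.O/XOX; (1,1)=+1→OX./.XO/XOX
ply 4, O at OXX/..O/XOX | (1,0)=-1→OXX/O.O/XOX*; (1,1)=-1→OXX/.OO/XOX
ply 5, X at OXX/O.O/XOX | (1,1)=+1→OXX/OXO/XOX*
ply 6: OXX/OXO/XOX is terminal -1 (O); from .X./..O/.OX depth 5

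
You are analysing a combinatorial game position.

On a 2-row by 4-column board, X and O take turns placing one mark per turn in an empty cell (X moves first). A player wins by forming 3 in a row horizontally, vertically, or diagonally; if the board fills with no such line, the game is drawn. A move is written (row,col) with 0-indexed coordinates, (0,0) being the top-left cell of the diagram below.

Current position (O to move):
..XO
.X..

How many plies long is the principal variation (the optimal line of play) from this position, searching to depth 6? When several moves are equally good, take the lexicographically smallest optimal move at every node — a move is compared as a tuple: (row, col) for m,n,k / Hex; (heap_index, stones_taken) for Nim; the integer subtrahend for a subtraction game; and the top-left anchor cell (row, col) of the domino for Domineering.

PV length from [..XO/.X..]: 5 plies

ply 1, O at ..XO/.X.. | (0,0)=-1→O.XO/.X..; (0,1)=-1→.OXO/.X..; (1,0)=+0→..XO/OX..*; (1,2)=+0→..XO/.XO.; (1,3)=+0→..XO/.X.O
ply 2, X at ..XO/OX.. | (0,0)=+0→X.XO/OX..*; (0,1)=+0→.XXO/OX..; (1,2)=+0→..XO/OXX.; (1,3)=+0→..XO/OX.X
ply 3, O at X.XO/OX.. | (0,1)=+0→XOXO/OX..*; (1,2)=-1→X.XO/OXO.; (1,3)=-1→X.XO/OX.O
ply 4, X at XOXO/OX.. | (1,2)=+0→XOXO/OXX.*; (1,3)=+0→XOXO/OX.X
ply 5, O at XOXO/OXX. | (1,3)=+0→XOXO/OXXO*
ply 6: XOXO/OXXO is terminal +0 (X); from ..XO/.X.. depth 6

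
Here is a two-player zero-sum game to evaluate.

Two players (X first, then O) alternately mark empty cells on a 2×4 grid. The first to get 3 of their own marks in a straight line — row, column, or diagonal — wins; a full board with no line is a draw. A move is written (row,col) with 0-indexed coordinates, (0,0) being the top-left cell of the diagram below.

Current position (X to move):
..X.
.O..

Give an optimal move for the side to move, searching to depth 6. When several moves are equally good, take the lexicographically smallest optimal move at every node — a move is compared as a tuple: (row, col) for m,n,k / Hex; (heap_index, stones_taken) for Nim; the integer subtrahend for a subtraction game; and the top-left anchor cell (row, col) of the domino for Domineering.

p1 X@[..X./.O..]: (0,0)[X.X./.O..]+0 (0,1)[.XX./.O..]+1* (0,3)[..XX/.O..]+0 (1,0)[..X./XO..]+0 (1,2)[..X./.OX.]+0 (1,3)[..X./.O.X]+0
p2 O@[.XX./.O..]: (0,0)[OXX./.O..]-1* (0,3)[.XXO/.O..]-1 (1,0)[.XX./OO..]-1 (1,2)[.XX./.OO.]-1 (1,3)[.XX./.O.O]-1
p3 X@[OXX./.O..]: (0,3)[OXXX/.O..]+1* (1,0)[OXX./XO..]+0 (1,2)[OXX./.OX.]+0 (1,3)[OXX./.O.X]+0
p4 O@[OXXX/.O..] terminal -1; root [..X./.O..] d6

X's best at [..X./.O..]: (0,1)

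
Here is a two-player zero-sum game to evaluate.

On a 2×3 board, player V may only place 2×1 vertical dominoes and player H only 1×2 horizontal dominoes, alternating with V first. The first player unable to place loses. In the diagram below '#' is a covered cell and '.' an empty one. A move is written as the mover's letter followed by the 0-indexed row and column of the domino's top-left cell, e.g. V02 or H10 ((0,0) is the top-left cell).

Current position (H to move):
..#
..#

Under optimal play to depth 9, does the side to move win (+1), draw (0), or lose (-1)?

[..#/..#] H move#1: H00:+1/###/..#*, H10:+1/..#/###
[###/..#] end (terminal -1, V#2); searched ..#/..# to 9

value(..#/..#, H) = +1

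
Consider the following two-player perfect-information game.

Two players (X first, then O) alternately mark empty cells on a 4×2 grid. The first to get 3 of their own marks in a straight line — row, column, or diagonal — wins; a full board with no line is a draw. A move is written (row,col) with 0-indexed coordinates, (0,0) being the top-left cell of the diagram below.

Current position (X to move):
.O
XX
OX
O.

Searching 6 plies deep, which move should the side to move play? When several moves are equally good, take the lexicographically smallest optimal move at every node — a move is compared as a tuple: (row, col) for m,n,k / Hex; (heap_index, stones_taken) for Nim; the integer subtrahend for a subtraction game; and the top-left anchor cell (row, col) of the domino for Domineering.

X's best at [.O/XX/OX/O.]: (3,1)

p1 X@[.O/XX/OX/O.]: (0,0)[XO/XX/OX/O.]+0 (3,1)[.O/XX/OX/OX]+1*
p2 O@[.O/XX/OX/OX] terminal -1; root [.O/XX/OX/O.] d6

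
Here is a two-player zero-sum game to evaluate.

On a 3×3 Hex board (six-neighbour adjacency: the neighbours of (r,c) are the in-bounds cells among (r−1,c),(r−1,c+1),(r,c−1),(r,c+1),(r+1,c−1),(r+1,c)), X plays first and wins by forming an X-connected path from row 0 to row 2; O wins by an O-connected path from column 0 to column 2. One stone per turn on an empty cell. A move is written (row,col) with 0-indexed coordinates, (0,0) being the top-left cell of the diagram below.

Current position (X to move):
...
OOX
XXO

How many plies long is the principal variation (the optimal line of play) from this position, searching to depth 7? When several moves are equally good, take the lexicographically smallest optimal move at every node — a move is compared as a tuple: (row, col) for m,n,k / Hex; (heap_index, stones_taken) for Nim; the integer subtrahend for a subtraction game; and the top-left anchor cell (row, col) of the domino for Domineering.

PV length from [.../OOX/XXO]: 1 ply

p1 X@[.../OOX/XXO]: (0,0)[X../OOX/XXO]-1 (0,1)[.X./OOX/XXO]-1 (0,2)[..X/OOX/XXO]+1*
p2 O@[..X/OOX/XXO] terminal -1; root [.../OOX/XXO] d7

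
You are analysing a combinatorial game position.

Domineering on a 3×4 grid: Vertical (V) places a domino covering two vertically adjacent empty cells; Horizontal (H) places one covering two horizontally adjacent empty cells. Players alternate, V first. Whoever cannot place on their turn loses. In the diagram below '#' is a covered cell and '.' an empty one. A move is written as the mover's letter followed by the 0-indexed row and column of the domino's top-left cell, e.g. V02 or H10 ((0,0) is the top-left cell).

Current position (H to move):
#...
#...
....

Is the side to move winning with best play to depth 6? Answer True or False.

[#.../#.../....] H move#1: H01:-1/###./#.../...., H02:-1/#.##/#.../...., H11:+1/#.../###./....*, H12:+1/#.../#.##/...., H20:-1/#.../#.../##.., H21:-1/#.../#.../.##., H22:-1/#.../#.../..##
[#.../###./....] V move#2: V03:-1/#..#/####/....*, V13:-1/#.../####/...#
[#..#/####/....] H move#3: H01:+1/####/####/....*, H20:+1/#..#/####/##.., H21:+1/#..#/####/.##., H22:+1/#..#/####/..##
[####/####/....] end (terminal -1, V#4); searched #.../#.../.... to 6

H winning at [#.../#.../....]: True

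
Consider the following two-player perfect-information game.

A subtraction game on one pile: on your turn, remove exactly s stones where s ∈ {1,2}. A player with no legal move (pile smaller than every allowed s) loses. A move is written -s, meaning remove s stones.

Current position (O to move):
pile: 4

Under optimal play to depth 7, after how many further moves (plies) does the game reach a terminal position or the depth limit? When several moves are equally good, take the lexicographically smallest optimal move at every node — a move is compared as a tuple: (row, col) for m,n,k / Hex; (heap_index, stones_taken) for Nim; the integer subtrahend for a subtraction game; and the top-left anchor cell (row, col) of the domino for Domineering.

PV length from [4]: 3 plies

ply 1, O at 4 | -1=+1→3*; -2=-1→2
ply 2, X at 3 | -1=-1→2*; -2=-1→1
ply 3, O at 2 | -1=-1→1; -2=+1→0*
ply 4: 0 is terminal -1 (X); from 4 depth 7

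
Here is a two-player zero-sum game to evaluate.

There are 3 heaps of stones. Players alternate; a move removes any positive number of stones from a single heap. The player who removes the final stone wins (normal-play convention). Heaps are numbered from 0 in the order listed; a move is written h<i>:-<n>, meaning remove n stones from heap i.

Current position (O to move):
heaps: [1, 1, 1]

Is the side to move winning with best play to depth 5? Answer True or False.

O winning at [(1,1,1)]: True

[(1,1,1)] O move#1: h0:-1:+1/(0,1,1)*, h1:-1:+1/(1,0,1), h2:-1:+1/(1,1,0)
[(0,1,1)] X move#2: h1:-1:-1/(0,0,1)*, h2:-1:-1/(0,1,0)
[(0,0,1)] O move#3: h2:-1:+1/(0,0,0)*
[(0,0,0)] end (terminal -1, X#4); searched (1,1,1) to 5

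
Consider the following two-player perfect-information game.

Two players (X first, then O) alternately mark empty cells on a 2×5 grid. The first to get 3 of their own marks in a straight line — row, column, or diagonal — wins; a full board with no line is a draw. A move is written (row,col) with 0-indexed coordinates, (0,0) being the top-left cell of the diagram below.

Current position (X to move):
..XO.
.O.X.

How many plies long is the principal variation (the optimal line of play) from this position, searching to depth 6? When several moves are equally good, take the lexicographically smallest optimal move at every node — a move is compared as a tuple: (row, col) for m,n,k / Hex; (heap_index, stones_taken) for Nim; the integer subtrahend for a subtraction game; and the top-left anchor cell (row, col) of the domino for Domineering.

PV length from [..XO./.O.X.]: 6 plies

[..XO./.O.X.] X move#1: (0,0):+0/X.XO./.O.X.*, (0,1):+0/.XXO./.O.X., (0,4):+0/..XOX/.O.X., (1,0):+0/..XO./XO.X., (1,2):+0/..XO./.OXX., (1,4):+0/..XO./.O.XX
[X.XO./.O.X.] O move#2: (0,1):+0/XOXO./.O.X.*, (0,4):-1/X.XOO/.O.X., (1,0):-1/X.XO./OO.X., (1,2):-1/X.XO./.OOX., (1,4):-1/X.XO./.O.XO
[XOXO./.O.X.] X move#3: (0,4):+0/XOXOX/.O.X.*, (1,0):+0/XOXO./XO.X., (1,2):+0/XOXO./.OXX., (1,4):+0/XOXO./.O.XX
[XOXOX/.O.X.] O move#4: (1,0):+0/XOXOX/OO.X.*, (1,2):+0/XOXOX/.OOX., (1,4):+0/XOXOX/.O.XO
[XOXOX/OO.X.] X move#5: (1,2):+0/XOXOX/OOXX.*, (1,4):-1/XOXOX/OO.XX
[XOXOX/OOXX.] O move#6: (1,4):+0/XOXOX/OOXXO*
[XOXOX/OOXXO] end (terminal +0, X#7); searched ..XO./.O.X. to 6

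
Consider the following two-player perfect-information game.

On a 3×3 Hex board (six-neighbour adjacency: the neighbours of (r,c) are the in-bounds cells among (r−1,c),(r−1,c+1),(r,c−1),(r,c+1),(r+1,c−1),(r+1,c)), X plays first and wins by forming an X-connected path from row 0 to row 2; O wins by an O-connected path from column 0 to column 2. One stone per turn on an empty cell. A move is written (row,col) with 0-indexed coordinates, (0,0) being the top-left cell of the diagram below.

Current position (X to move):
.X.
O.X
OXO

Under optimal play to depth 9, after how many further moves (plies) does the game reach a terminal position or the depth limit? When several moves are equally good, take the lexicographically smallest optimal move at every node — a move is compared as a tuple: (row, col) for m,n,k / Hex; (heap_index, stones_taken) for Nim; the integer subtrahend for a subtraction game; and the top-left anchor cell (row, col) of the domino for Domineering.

PV length from [.X./O.X/OXO]: 3 plies

[.X./O.X/OXO] X move#1: (0,0):+1/XX./O.X/OXO*, (0,2):+1/.XX/O.X/OXO, (1,1):+1/.X./OXX/OXO
[XX./O.X/OXO] O move#2: (0,2):-1/XXO/O.X/OXO*, (1,1):-1/XX./OOX/OXO
[XXO/O.X/OXO] X move#3: (1,1):+1/XXO/OXX/OXO*
[XXO/OXX/OXO] end (terminal -1, O#4); searched .X./O.X/OXO to 9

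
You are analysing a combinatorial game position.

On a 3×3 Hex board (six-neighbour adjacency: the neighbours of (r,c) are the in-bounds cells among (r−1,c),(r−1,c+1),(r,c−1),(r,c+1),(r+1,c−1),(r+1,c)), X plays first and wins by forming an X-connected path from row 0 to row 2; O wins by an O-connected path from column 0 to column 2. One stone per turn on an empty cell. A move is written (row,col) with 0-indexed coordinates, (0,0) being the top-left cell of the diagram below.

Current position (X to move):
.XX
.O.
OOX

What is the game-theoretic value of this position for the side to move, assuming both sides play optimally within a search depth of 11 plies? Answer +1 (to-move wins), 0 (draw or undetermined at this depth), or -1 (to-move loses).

p1 X@[.XX/.O./OOX]: (0,0)[XXX/.O./OOX]-1 (1,0)[.XX/XO./OOX]-1 (1,2)[.XX/.OX/OOX]+1*
p2 O@[.XX/.OX/OOX] terminal -1; root [.XX/.O./OOX] d11

value(.XX/.O./OOX, X) = +1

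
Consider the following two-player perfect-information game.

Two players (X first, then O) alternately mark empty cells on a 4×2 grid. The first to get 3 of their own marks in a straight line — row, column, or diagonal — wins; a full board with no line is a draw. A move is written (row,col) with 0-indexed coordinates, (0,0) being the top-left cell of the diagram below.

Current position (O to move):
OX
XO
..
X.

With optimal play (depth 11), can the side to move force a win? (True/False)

p1 O@[OX/XO/../X.]: (2,0)[OX/XO/O./X.]+0* (2,1)[OX/XO/.O/X.]-1 (3,1)[OX/XO/../XO]-1
p2 X@[OX/XO/O./X.]: (2,1)[OX/XO/OX/X.]+0* (3,1)[OX/XO/O./XX]+0
p3 O@[OX/XO/OX/X.]: (3,1)[OX/XO/OX/XO]+0*
p4 X@[OX/XO/OX/XO] terminal +0; root [OX/XO/../X.] d11

O winning at [OX/XO/../X.]: False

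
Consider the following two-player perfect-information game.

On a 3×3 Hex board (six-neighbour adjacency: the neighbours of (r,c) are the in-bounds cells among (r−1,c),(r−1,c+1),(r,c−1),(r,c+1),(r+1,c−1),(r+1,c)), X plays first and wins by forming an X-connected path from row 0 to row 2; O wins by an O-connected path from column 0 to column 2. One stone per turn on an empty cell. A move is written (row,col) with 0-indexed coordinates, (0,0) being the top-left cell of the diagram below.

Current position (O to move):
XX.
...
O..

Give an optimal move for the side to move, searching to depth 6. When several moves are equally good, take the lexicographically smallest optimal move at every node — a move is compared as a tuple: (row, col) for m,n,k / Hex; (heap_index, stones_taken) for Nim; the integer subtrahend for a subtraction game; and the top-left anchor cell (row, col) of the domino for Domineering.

[XX./.../O..] O move#1: (0,2):+1/XXO/.../O..*, (1,0):-1/XX./O../O.., (1,1):+1/XX./.O./O.., (1,2):+1/XX./..O/O.., (2,1):+1/XX./.../OO., (2,2):+1/XX./.../O.O
[XXO/.../O..] X move#2: (1,0):-1/XXO/X../O..*, (1,1):-1/XXO/.X./O.., (1,2):-1/XXO/..X/O.., (2,1):-1/XXO/.../OX., (2,2):-1/XXO/.../O.X
[XXO/X../O..] O move#3: (1,1):+1/XXO/XO./O..*, (1,2):+1/XXO/X.O/O.., (2,1):+1/XXO/X../OO., (2,2):+1/XXO/X../O.O
[XXO/XO./O..] end (terminal -1, X#4); searched XX./.../O.. to 6

O's best at [XX./.../O..]: (0,2)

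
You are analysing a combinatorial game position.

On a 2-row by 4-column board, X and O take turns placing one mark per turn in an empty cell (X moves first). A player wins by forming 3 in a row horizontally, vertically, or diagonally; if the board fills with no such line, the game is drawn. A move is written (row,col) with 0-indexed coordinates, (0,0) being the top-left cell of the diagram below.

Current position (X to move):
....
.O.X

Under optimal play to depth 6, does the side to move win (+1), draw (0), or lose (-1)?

value(..../.O.X, X) = 0

ply 1, X at ..../.O.X | (0,0)=+0→X.../.O.X*; (0,1)=+0→.X../.O.X; (0,2)=+0→..X./.O.X; (0,3)=+0→...X/.O.X; (1,0)=+0→..../XO.X; (1,2)=+0→..../.OXX
ply 2, O at X.../.O.X | (0,1)=+0→XO../.O.X*; (0,2)=+0→X.O./.O.X; (0,3)=+0→X..O/.O.X; (1,0)=+0→X.../OO.X; (1,2)=+0→X.../.OOX
ply 3, X at XO../.O.X | (0,2)=+0→XOX./.O.X*; (0,3)=+0→XO.X/.O.X; (1,0)=+0→XO../XO.X; (1,2)=+0→XO../.OXX
ply 4, O at XOX./.O.X | (0,3)=+0→XOXO/.O.X*; (1,0)=+0→XOX./OO.X; (1,2)=+0→XOX./.OOX
ply 5, X at XOXO/.O.X | (1,0)=+0→XOXO/XO.X*; (1,2)=+0→XOXO/.OXX
ply 6, O at XOXO/XO.X | (1,2)=+0→XOXO/XOOX*
ply 7: XOXO/XOOX is terminal +0 (X); from ..../.O.X depth 6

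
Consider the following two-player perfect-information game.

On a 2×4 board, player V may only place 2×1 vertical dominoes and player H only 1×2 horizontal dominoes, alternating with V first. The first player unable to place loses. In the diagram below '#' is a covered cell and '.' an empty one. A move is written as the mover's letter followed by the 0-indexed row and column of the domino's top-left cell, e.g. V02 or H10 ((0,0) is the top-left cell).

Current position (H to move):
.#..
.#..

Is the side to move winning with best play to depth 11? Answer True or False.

[.#../.#..] H move#1: H02:+1/.###/.#..*, H12:+1/.#../.###
[.###/.#..] V move#2: V00:-1/####/##..*
[####/##..] H move#3: H12:+1/####/####*
[####/####] end (terminal -1, V#4); searched .#../.#.. to 11

H winning at [.#../.#..]: True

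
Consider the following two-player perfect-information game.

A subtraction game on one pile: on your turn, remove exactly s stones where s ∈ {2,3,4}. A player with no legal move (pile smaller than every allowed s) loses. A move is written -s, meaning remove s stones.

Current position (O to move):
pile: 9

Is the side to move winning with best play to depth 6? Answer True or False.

[9] O move#1: -2:+1/7*, -3:+1/6, -4:-1/5
[7] X move#2: -2:-1/5*, -3:-1/4, -4:-1/3
[5] O move#3: -2:-1/3, -3:-1/2, -4:+1/1*
[1] end (terminal -1, X#4); searched 9 to 6

O winning at [9]: True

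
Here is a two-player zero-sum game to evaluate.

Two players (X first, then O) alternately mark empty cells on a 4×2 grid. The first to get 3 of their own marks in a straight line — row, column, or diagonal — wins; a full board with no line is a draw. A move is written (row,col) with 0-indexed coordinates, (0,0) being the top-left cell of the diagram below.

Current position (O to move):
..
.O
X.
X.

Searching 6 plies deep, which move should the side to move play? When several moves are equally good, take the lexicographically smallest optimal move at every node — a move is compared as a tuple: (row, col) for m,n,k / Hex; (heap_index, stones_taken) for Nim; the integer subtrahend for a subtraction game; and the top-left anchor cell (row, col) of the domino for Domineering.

[../.O/X./X.] O move#1: (0,0):-1/O./.O/X./X., (0,1):-1/.O/.O/X./X., (1,0):+0/../OO/X./X.*, (2,1):-1/../.O/XO/X., (3,1):-1/../.O/X./XO
[../OO/X./X.] X move#2: (0,0):-1/X./OO/X./X., (0,1):+0/.X/OO/X./X.*, (2,1):+0/../OO/XX/X., (3,1):+0/../OO/X./XX
[.X/OO/X./X.] O move#3: (0,0):+0/OX/OO/X./X.*, (2,1):+0/.X/OO/XO/X., (3,1):+0/.X/OO/X./XO
[OX/OO/X./X.] X move#4: (2,1):+0/OX/OO/XX/X.*, (3,1):+0/OX/OO/X./XX
[OX/OO/XX/X.] O move#5: (3,1):+0/OX/OO/XX/XO*
[OX/OO/XX/XO] end (terminal +0, X#6); searched ../.O/X./X. to 6

O's best at [../.O/X./X.]: (1,0)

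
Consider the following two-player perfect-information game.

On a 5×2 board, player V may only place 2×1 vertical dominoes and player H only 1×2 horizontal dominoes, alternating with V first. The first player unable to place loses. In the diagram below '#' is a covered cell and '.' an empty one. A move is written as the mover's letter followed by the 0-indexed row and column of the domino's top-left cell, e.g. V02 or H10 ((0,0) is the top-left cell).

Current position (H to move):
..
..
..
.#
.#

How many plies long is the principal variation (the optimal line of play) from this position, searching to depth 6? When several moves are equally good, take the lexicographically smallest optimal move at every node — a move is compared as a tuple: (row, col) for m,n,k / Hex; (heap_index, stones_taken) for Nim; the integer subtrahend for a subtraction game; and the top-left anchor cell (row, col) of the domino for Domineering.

PV length from [../../../.#/.#]: 3 plies

[../../../.#/.#] H move#1: H00:-1/##/../../.#/.#, H10:+1/../##/../.#/.#*, H20:-1/../../##/.#/.#
[../##/../.#/.#] V move#2: V20:-1/../##/#./##/.#*, V30:-1/../##/../##/##
[../##/#./##/.#] H move#3: H00:+1/##/##/#./##/.#*
[##/##/#./##/.#] end (terminal -1, V#4); searched ../../../.#/.# to 6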